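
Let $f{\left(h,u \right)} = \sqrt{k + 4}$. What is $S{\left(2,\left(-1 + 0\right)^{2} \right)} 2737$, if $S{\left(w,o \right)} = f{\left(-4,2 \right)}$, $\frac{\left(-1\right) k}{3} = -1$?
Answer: $2737 \sqrt{7} \approx 7241.4$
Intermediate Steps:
$k = 3$ ($k = \left(-3\right) \left(-1\right) = 3$)
$f{\left(h,u \right)} = \sqrt{7}$ ($f{\left(h,u \right)} = \sqrt{3 + 4} = \sqrt{7}$)
$S{\left(w,o \right)} = \sqrt{7}$
$S{\left(2,\left(-1 + 0\right)^{2} \right)} 2737 = \sqrt{7} \cdot 2737 = 2737 \sqrt{7}$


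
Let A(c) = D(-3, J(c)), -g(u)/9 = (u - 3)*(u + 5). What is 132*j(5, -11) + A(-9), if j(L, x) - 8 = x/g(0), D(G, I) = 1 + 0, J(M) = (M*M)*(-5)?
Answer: 47081/45 ≈ 1046.2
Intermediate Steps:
J(M) = -5*M**2 (J(M) = M**2*(-5) = -5*M**2)
g(u) = -9*(-3 + u)*(5 + u) (g(u) = -9*(u - 3)*(u + 5) = -9*(-3 + u)*(5 + u))
D(G, I) = 1
A(c) = 1
j(L, x) = 8 + x/135 (j(L, x) = 8 + x/(135 - 18*0 - 9*0**2) = 8 + x/(135 + 0 - 9*0) = 8 + x/(135 + 0 + 0) = 8 + x/135)
132*j(5, -11) + A(-9) = 132*(8 + (1/135)*(-11)) + 1 = 132*(8 - 11/135) + 1 = 132*(1069/135) + 1 = 47036/45 + 1 = 47081/45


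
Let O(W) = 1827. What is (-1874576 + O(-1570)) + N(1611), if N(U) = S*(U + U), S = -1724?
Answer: -7427477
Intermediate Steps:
N(U) = -3448*U (N(U) = -1724*(U + U) = -3448*U)
(-1874576 + O(-1570)) + N(1611) = (-1874576 + 1827) - 3448*1611 = -1872749 - 5554728 = -7427477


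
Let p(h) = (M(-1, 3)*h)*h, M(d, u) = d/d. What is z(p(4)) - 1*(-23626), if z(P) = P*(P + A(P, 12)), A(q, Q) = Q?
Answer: 24074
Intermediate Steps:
M(d, u) = 1
p(h) = h**2 (p(h) = (1*h)*h = h*h = h**2)
z(P) = P*(12 + P) (z(P) = P*(P + 12) = P*(12 + P))
z(p(4)) - 1*(-23626) = 4**2*(12 + 4**2) - 1*(-23626) = 16*(12 + 16) + 23626 = 16*28 + 23626 = 448 + 23626 = 24074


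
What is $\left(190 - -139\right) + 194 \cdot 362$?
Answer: $70557$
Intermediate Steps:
$\left(190 - -139\right) + 194 \cdot 362 = \left(190 + 139\right) + 70228 = 329 + 70228 = 70557$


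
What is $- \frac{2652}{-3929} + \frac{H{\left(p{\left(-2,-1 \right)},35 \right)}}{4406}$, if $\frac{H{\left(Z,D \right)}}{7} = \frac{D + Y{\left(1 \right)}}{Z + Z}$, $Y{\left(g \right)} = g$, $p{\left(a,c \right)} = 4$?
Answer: $\frac{23616951}{34622348} \approx 0.68213$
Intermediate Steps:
$H{\left(Z,D \right)} = \frac{7 \left(1 + D\right)}{2 Z}$ ($H{\left(Z,D \right)} = 7 \frac{D + 1}{Z + Z} = 7 \frac{1 + D}{2 Z} = \frac{7 \left(1 + D\right)}{2 Z}$)
$- \frac{2652}{-3929} + \frac{H{\left(p{\left(-2,-1 \right)},35 \right)}}{4406} = - \frac{2652}{-3929} + \frac{\frac{7}{2} \cdot \frac{1}{4} \left(1 + 35\right)}{4406} = \left(-2652\right) \left(- \frac{1}{3929}\right) + \frac{7}{2} \cdot \frac{1}{4} \cdot 36 \cdot \frac{1}{4406} = \frac{2652}{3929} + \frac{63}{2} \cdot \frac{1}{4406} = \frac{2652}{3929} + \frac{63}{8812} = \frac{23616951}{34622348}$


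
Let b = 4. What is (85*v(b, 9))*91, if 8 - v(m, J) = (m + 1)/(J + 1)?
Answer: 116025/2 ≈ 58013.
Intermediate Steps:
v(m, J) = 8 - (1 + m)/(1 + J) (v(m, J) = 8 - (m + 1)/(J + 1) = 8 - (1 + m)/(1 + J))
(85*v(b, 9))*91 = (85*((7 - 1*4 + 8*9)/(1 + 9)))*91 = (85*((7 - 4 + 72)/10))*91 = (85*((⅒)*75))*91 = (85*(15/2))*91 = (1275/2)*91 = 116025/2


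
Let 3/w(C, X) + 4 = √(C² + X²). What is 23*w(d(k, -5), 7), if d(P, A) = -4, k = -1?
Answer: 276/49 + 69*√65/49 ≈ 16.986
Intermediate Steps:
w(C, X) = 3/(-4 + √(C² + X²))
23*w(d(k, -5), 7) = 23*(3/(-4 + √((-4)² + 7²))) = 23*(3/(-4 + √(16 + 49))) = 23*(3/(-4 + √65)) = 69/(-4 + √65)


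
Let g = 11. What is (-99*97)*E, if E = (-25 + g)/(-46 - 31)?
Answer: -1746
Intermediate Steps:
E = 2/11 (E = (-25 + 11)/(-46 - 31) = -14/(-77) = -14*(-1/77) = 2/11 ≈ 0.18182)
(-99*97)*E = -99*97*(2/11) = -9603*2/11 = -1746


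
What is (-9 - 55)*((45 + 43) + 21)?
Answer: -6976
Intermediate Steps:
(-9 - 55)*((45 + 43) + 21) = -64*(88 + 21) = -64*109 = -6976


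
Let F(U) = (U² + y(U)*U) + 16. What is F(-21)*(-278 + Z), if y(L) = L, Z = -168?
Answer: -400508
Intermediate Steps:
F(U) = 16 + 2*U² (F(U) = (U² + U*U) + 16 = (U² + U²) + 16 = 2*U² + 16 = 16 + 2*U²)
F(-21)*(-278 + Z) = (16 + 2*(-21)²)*(-278 - 168) = (16 + 2*441)*(-446) = (16 + 882)*(-446) = 898*(-446) = -400508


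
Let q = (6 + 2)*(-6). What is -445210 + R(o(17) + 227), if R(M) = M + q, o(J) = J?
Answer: -445014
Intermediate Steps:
q = -48 (q = 8*(-6) = -48)
R(M) = -48 + M (R(M) = M - 48 = -48 + M)
-445210 + R(o(17) + 227) = -445210 + (-48 + (17 + 227)) = -445210 + (-48 + 244) = -445210 + 196 = -445014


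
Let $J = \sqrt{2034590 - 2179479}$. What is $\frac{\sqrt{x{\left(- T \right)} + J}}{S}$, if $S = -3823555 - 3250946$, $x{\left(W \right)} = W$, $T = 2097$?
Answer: $- \frac{\sqrt{-2097 + i \sqrt{144889}}}{7074501} \approx -5.8509 \cdot 10^{-7} - 6.4994 \cdot 10^{-6} i$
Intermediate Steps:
$J = i \sqrt{144889}$ ($J = \sqrt{-144889} = i \sqrt{144889} \approx 380.64 i$)
$S = -7074501$
$\frac{\sqrt{x{\left(- T \right)} + J}}{S} = \frac{\sqrt{\left(-1\right) 2097 + i \sqrt{144889}}}{-7074501} = \sqrt{-2097 + i \sqrt{144889}} \left(- \frac{1}{7074501}\right) = - \frac{\sqrt{-2097 + i \sqrt{144889}}}{7074501}$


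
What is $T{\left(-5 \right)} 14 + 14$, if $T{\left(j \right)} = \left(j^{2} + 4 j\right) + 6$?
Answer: $168$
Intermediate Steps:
$T{\left(j \right)} = 6 + j^{2} + 4 j$
$T{\left(-5 \right)} 14 + 14 = \left(6 + \left(-5\right)^{2} + 4 \left(-5\right)\right) 14 + 14 = \left(6 + 25 - 20\right) 14 + 14 = 11 \cdot 14 + 14 = 154 + 14 = 168$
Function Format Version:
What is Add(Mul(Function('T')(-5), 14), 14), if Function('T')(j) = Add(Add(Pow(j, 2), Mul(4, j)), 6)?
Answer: 168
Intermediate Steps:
Function('T')(j) = Add(6, Pow(j, 2), Mul(4, j))
Add(Mul(Function('T')(-5), 14), 14) = Add(Mul(Add(6, Pow(-5, 2), Mul(4, -5)), 14), 14) = Add(Mul(Add(6, 25, -20), 14), 14) = Add(Mul(11, 14), 14) = Add(154, 14) = 168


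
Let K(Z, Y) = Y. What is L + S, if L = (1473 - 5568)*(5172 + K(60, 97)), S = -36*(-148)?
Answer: -21571227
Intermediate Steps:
S = 5328
L = -21576555 (L = (1473 - 5568)*(5172 + 97) = -4095*5269 = -21576555)
L + S = -21576555 + 5328 = -21571227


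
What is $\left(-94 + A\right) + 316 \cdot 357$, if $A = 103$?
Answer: $112821$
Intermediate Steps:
$\left(-94 + A\right) + 316 \cdot 357 = \left(-94 + 103\right) + 316 \cdot 357 = 9 + 112812 = 112821$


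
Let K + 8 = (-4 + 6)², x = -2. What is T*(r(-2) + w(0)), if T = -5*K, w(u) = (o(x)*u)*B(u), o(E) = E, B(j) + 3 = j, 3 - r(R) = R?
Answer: 100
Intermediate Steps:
r(R) = 3 - R
B(j) = -3 + j
K = -4 (K = -8 + (-4 + 6)² = -8 + 2² = -8 + 4 = -4)
w(u) = -2*u*(-3 + u) (w(u) = (-2*u)*(-3 + u) = -2*u*(-3 + u))
T = 20 (T = -5*(-4) = 20)
T*(r(-2) + w(0)) = 20*((3 - 1*(-2)) + 2*0*(3 - 1*0)) = 20*((3 + 2) + 2*0*(3 + 0)) = 20*(5 + 2*0*3) = 20*(5 + 0) = 20*5 = 100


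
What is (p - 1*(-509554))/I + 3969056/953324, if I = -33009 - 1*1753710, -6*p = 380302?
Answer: 4999682160307/1277491577967 ≈ 3.9137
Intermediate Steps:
p = -190151/3 (p = -⅙*380302 = -190151/3 ≈ -63384.)
I = -1786719 (I = -33009 - 1753710 = -1786719)
(p - 1*(-509554))/I + 3969056/953324 = (-190151/3 - 1*(-509554))/(-1786719) + 3969056/953324 = (-190151/3 + 509554)*(-1/1786719) + 3969056*(1/953324) = (1338511/3)*(-1/1786719) + 992264/238331 = -1338511/5360157 + 992264/238331 = 4999682160307/1277491577967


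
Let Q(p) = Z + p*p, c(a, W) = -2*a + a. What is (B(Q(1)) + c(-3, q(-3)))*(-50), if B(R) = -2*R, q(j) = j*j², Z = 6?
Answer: 550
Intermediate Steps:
q(j) = j³
c(a, W) = -a
Q(p) = 6 + p² (Q(p) = 6 + p*p = 6 + p²)
(B(Q(1)) + c(-3, q(-3)))*(-50) = (-2*(6 + 1²) - 1*(-3))*(-50) = (-2*(6 + 1) + 3)*(-50) = (-2*7 + 3)*(-50) = (-14 + 3)*(-50) = -11*(-50) = 550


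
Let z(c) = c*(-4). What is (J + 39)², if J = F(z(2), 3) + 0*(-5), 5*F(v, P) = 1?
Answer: 38416/25 ≈ 1536.6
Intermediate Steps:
z(c) = -4*c
F(v, P) = ⅕ (F(v, P) = (⅕)*1 = ⅕)
J = ⅕ (J = ⅕ + 0*(-5) = ⅕ + 0 = ⅕ ≈ 0.20000)
(J + 39)² = (⅕ + 39)² = (196/5)² = 38416/25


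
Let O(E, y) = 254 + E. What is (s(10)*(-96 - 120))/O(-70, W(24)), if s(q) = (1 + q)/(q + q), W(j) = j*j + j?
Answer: -297/460 ≈ -0.64565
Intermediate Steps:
W(j) = j + j² (W(j) = j² + j = j + j²)
s(q) = (1 + q)/(2*q) (s(q) = (1 + q)/((2*q)) = (1 + q)*(1/(2*q)) = (1 + q)/(2*q))
(s(10)*(-96 - 120))/O(-70, W(24)) = (((½)*(1 + 10)/10)*(-96 - 120))/(254 - 70) = (((½)*(⅒)*11)*(-216))/184 = ((11/20)*(-216))*(1/184) = -594/5*1/184 = -297/460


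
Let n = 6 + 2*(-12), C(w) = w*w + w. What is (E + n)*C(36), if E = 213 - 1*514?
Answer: -424908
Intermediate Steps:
E = -301 (E = 213 - 514 = -301)
C(w) = w + w² (C(w) = w² + w = w + w²)
n = -18 (n = 6 - 24 = -18)
(E + n)*C(36) = (-301 - 18)*(36*(1 + 36)) = -11484*37 = -319*1332 = -424908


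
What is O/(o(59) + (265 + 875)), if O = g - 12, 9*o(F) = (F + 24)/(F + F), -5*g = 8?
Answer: -72216/6053815 ≈ -0.011929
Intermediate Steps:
g = -8/5 (g = -⅕*8 = -8/5 ≈ -1.6000)
o(F) = (24 + F)/(18*F) (o(F) = ((F + 24)/(F + F))/9 = ((24 + F)/((2*F)))/9 = ((24 + F)*(1/(2*F)))/9 = ((24 + F)/(2*F))/9 = (24 + F)/(18*F))
O = -68/5 (O = -8/5 - 12 = -68/5 ≈ -13.600)
O/(o(59) + (265 + 875)) = -68/(5*((1/18)*(24 + 59)/59 + (265 + 875))) = -68/(5*((1/18)*(1/59)*83 + 1140)) = -68/(5*(83/1062 + 1140)) = -68/(5*1210763/1062) = -68/5*1062/1210763 = -72216/6053815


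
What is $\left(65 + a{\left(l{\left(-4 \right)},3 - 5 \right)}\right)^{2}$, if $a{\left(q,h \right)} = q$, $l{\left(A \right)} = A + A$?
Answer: $3249$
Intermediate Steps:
$l{\left(A \right)} = 2 A$
$\left(65 + a{\left(l{\left(-4 \right)},3 - 5 \right)}\right)^{2} = \left(65 + 2 \left(-4\right)\right)^{2} = \left(65 - 8\right)^{2} = 57^{2} = 3249$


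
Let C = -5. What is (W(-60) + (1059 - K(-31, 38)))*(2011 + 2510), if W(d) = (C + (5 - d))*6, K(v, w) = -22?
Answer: 6514761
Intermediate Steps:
W(d) = -6*d (W(d) = (-5 + (5 - d))*6 = -d*6 = -6*d)
(W(-60) + (1059 - K(-31, 38)))*(2011 + 2510) = (-6*(-60) + (1059 - 1*(-22)))*(2011 + 2510) = (360 + (1059 + 22))*4521 = (360 + 1081)*4521 = 1441*4521 = 6514761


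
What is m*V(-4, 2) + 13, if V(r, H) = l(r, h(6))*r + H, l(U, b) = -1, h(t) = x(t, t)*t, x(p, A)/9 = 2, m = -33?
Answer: -185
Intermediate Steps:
x(p, A) = 18 (x(p, A) = 9*2 = 18)
h(t) = 18*t
V(r, H) = H - r (V(r, H) = -r + H = H - r)
m*V(-4, 2) + 13 = -33*(2 - 1*(-4)) + 13 = -33*(2 + 4) + 13 = -33*6 + 13 = -198 + 13 = -185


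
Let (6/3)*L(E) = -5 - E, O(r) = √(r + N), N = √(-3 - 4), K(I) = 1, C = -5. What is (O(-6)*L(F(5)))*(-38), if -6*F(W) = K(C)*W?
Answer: 475*√(-6 + I*√7)/6 ≈ 41.795 + 198.37*I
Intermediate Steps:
N = I*√7 (N = √(-7) = I*√7 ≈ 2.6458*I)
F(W) = -W/6
O(r) = √(r + I*√7)
L(E) = -5/2 - E/2 (L(E) = (-5 - E)/2 = -5/2 - E/2)
(O(-6)*L(F(5)))*(-38) = (√(-6 + I*√7)*(-5/2 - (-1)*5/12))*(-38) = (√(-6 + I*√7)*(-5/2 - ½*(-⅚)))*(-38) = (√(-6 + I*√7)*(-5/2 + 5/12))*(-38) = (√(-6 + I*√7)*(-25/12))*(-38) = -25*√(-6 + I*√7)/12*(-38) = 475*√(-6 + I*√7)/6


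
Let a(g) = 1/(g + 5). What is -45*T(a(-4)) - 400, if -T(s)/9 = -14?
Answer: -6070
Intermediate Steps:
a(g) = 1/(5 + g)
T(s) = 126 (T(s) = -9*(-14) = 126)
-45*T(a(-4)) - 400 = -45*126 - 400 = -5670 - 400 = -6070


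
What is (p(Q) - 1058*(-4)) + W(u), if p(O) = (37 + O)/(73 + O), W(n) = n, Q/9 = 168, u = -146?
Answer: 6477859/1585 ≈ 4087.0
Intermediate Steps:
Q = 1512 (Q = 9*168 = 1512)
p(O) = (37 + O)/(73 + O)
(p(Q) - 1058*(-4)) + W(u) = ((37 + 1512)/(73 + 1512) - 1058*(-4)) - 146 = (1549/1585 + 4232) - 146 = 6709269/1585 - 146 = 6477859/1585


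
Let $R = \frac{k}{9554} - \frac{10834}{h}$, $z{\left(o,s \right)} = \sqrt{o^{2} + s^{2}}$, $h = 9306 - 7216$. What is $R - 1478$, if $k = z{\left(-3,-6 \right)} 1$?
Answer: $- \frac{1549927}{1045} + \frac{3 \sqrt{5}}{9554} \approx -1483.2$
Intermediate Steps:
$h = 2090$
$k = 3 \sqrt{5}$ ($k = \sqrt{\left(-3\right)^{2} + \left(-6\right)^{2}} \cdot 1 = \sqrt{9 + 36} \cdot 1 = \sqrt{45} \cdot 1 = 3 \sqrt{5} \cdot 1 = 3 \sqrt{5} \approx 6.7082$)
$R = - \frac{5417}{1045} + \frac{3 \sqrt{5}}{9554}$ ($R = \frac{3 \sqrt{5}}{9554} - \frac{10834}{2090} = 3 \sqrt{5} \cdot \frac{1}{9554} - \frac{5417}{1045} = \frac{3 \sqrt{5}}{9554} - \frac{5417}{1045} = - \frac{5417}{1045} + \frac{3 \sqrt{5}}{9554} \approx -5.183$)
$R - 1478 = \left(- \frac{5417}{1045} + \frac{3 \sqrt{5}}{9554}\right) - 1478 = - \frac{1549927}{1045} + \frac{3 \sqrt{5}}{9554}$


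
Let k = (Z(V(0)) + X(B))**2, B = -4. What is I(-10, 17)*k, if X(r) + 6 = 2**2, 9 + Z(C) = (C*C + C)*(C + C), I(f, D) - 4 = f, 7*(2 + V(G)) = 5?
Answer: -100712454/117649 ≈ -856.04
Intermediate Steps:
V(G) = -9/7 (V(G) = -2 + (1/7)*5 = -2 + 5/7 = -9/7)
I(f, D) = 4 + f
Z(C) = -9 + 2*C*(C + C**2) (Z(C) = -9 + (C*C + C)*(C + C) = -9 + (C**2 + C)*(2*C) = -9 + (C + C**2)*(2*C) = -9 + 2*C*(C + C**2))
X(r) = -2 (X(r) = -6 + 2**2 = -6 + 4 = -2)
k = 16785409/117649 (k = ((-9 + 2*(-9/7)**2 + 2*(-9/7)**3) - 2)**2 = ((-9 + 2*(81/49) + 2*(-729/343)) - 2)**2 = ((-9 + 162/49 - 1458/343) - 2)**2 = (-3411/343 - 2)**2 = (-4097/343)**2 = 16785409/117649 ≈ 142.67)
I(-10, 17)*k = (4 - 10)*(16785409/117649) = -6*16785409/117649 = -100712454/117649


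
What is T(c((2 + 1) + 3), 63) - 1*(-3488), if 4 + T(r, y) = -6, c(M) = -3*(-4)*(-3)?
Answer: 3478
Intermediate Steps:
c(M) = -36 (c(M) = 12*(-3) = -36)
T(r, y) = -10 (T(r, y) = -4 - 6 = -10)
T(c((2 + 1) + 3), 63) - 1*(-3488) = -10 - 1*(-3488) = -10 + 3488 = 3478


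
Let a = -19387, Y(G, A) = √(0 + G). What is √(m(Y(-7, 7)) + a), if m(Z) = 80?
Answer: I*√19307 ≈ 138.95*I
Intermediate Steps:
Y(G, A) = √G
√(m(Y(-7, 7)) + a) = √(80 - 19387) = √(-19307) = I*√19307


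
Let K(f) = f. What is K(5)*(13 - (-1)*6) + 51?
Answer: 146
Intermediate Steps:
K(5)*(13 - (-1)*6) + 51 = 5*(13 - (-1)*6) + 51 = 5*(13 - 1*(-6)) + 51 = 5*(13 + 6) + 51 = 5*19 + 51 = 95 + 51 = 146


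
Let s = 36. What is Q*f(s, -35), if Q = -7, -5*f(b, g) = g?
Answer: -49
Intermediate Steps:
f(b, g) = -g/5
Q*f(s, -35) = -(-7)*(-35)/5 = -7*7 = -49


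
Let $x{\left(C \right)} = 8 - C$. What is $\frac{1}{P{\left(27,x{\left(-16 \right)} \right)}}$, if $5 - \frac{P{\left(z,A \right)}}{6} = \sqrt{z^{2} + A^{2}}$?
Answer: $- \frac{1}{1536} - \frac{\sqrt{145}}{2560} \approx -0.0053548$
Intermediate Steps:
$P{\left(z,A \right)} = 30 - 6 \sqrt{A^{2} + z^{2}}$ ($P{\left(z,A \right)} = 30 - 6 \sqrt{z^{2} + A^{2}} = 30 - 6 \sqrt{A^{2} + z^{2}}$)
$\frac{1}{P{\left(27,x{\left(-16 \right)} \right)}} = \frac{1}{30 - 6 \sqrt{\left(8 - -16\right)^{2} + 27^{2}}} = \frac{1}{30 - 6 \sqrt{\left(8 + 16\right)^{2} + 729}} = \frac{1}{30 - 6 \sqrt{24^{2} + 729}} = \frac{1}{30 - 6 \sqrt{576 + 729}} = \frac{1}{30 - 6 \sqrt{1305}} = \frac{1}{30 - 6 \cdot 3 \sqrt{145}} = \frac{1}{30 - 18 \sqrt{145}}$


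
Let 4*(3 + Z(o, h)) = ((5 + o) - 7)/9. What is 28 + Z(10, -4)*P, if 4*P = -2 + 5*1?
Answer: 311/12 ≈ 25.917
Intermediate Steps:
Z(o, h) = -55/18 + o/36 (Z(o, h) = -3 + (((5 + o) - 7)/9)/4 = -3 + ((-2 + o)*(⅑))/4 = -3 + (-2/9 + o/9)/4 = -3 + (-1/18 + o/36) = -55/18 + o/36)
P = ¾ (P = (-2 + 5*1)/4 = (-2 + 5)/4 = (¼)*3 = ¾ ≈ 0.75000)
28 + Z(10, -4)*P = 28 + (-55/18 + (1/36)*10)*(¾) = 28 + (-55/18 + 5/18)*(¾) = 28 - 25/9*¾ = 28 - 25/12 = 311/12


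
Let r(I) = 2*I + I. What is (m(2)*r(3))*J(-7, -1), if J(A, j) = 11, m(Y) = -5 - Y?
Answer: -693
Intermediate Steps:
r(I) = 3*I
(m(2)*r(3))*J(-7, -1) = ((-5 - 1*2)*(3*3))*11 = ((-5 - 2)*9)*11 = -7*9*11 = -63*11 = -693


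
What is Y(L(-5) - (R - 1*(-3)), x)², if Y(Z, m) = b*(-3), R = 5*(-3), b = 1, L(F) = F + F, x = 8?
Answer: 9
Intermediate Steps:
L(F) = 2*F
R = -15
Y(Z, m) = -3 (Y(Z, m) = 1*(-3) = -3)
Y(L(-5) - (R - 1*(-3)), x)² = (-3)² = 9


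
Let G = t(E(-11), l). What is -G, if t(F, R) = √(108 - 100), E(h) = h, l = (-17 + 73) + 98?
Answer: -2*√2 ≈ -2.8284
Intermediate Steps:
l = 154 (l = 56 + 98 = 154)
t(F, R) = 2*√2 (t(F, R) = √8 = 2*√2)
G = 2*√2 ≈ 2.8284
-G = -2*√2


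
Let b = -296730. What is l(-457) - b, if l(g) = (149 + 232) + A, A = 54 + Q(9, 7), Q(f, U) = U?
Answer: 297172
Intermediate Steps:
A = 61 (A = 54 + 7 = 61)
l(g) = 442 (l(g) = (149 + 232) + 61 = 381 + 61 = 442)
l(-457) - b = 442 - 1*(-296730) = 442 + 296730 = 297172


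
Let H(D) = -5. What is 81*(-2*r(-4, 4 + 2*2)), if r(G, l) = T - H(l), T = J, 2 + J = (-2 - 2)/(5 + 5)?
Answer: -2106/5 ≈ -421.20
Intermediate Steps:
J = -12/5 (J = -2 + (-2 - 2)/(5 + 5) = -2 - 4/10 = -2 - 4*⅒ = -2 - ⅖ = -12/5 ≈ -2.4000)
T = -12/5 ≈ -2.4000
r(G, l) = 13/5 (r(G, l) = -12/5 - 1*(-5) = -12/5 + 5 = 13/5)
81*(-2*r(-4, 4 + 2*2)) = 81*(-2*13/5) = 81*(-26/5) = -2106/5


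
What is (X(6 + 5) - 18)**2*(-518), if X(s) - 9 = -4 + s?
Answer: -2072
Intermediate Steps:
X(s) = 5 + s (X(s) = 9 + (-4 + s) = 5 + s)
(X(6 + 5) - 18)**2*(-518) = ((5 + (6 + 5)) - 18)**2*(-518) = ((5 + 11) - 18)**2*(-518) = (16 - 18)**2*(-518) = (-2)**2*(-518) = 4*(-518) = -2072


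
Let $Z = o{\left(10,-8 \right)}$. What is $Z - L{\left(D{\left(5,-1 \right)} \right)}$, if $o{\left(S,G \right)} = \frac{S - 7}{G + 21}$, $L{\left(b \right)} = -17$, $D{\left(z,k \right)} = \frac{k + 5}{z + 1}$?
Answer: $\frac{224}{13} \approx 17.231$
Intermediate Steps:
$D{\left(z,k \right)} = \frac{5 + k}{1 + z}$
$o{\left(S,G \right)} = \frac{-7 + S}{21 + G}$
$Z = \frac{3}{13}$ ($Z = \frac{-7 + 10}{21 - 8} = \frac{1}{13} \cdot 3 = \frac{3}{13} \approx 0.23077$)
$Z - L{\left(D{\left(5,-1 \right)} \right)} = \frac{3}{13} - -17 = \frac{3}{13} + 17 = \frac{224}{13}$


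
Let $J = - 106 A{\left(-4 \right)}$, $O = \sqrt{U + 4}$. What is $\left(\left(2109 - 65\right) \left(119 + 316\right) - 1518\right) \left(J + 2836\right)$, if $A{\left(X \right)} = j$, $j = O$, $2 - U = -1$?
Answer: $2517295992 - 94087932 \sqrt{7} \approx 2.2684 \cdot 10^{9}$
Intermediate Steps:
$U = 3$ ($U = 2 - -1 = 2 + 1 = 3$)
$O = \sqrt{7}$ ($O = \sqrt{3 + 4} = \sqrt{7} \approx 2.6458$)
$j = \sqrt{7} \approx 2.6458$
$A{\left(X \right)} = \sqrt{7}$
$J = - 106 \sqrt{7} \approx -280.45$
$\left(\left(2109 - 65\right) \left(119 + 316\right) - 1518\right) \left(J + 2836\right) = \left(\left(2109 - 65\right) \left(119 + 316\right) - 1518\right) \left(- 106 \sqrt{7} + 2836\right) = \left(2044 \cdot 435 - 1518\right) \left(2836 - 106 \sqrt{7}\right) = \left(889140 - 1518\right) \left(2836 - 106 \sqrt{7}\right) = 887622 \left(2836 - 106 \sqrt{7}\right) = 2517295992 - 94087932 \sqrt{7}$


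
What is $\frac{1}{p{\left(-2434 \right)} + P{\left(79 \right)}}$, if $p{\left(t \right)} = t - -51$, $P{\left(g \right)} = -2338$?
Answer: $- \frac{1}{4721} \approx -0.00021182$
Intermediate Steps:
$p{\left(t \right)} = 51 + t$ ($p{\left(t \right)} = t + 51 = 51 + t$)
$\frac{1}{p{\left(-2434 \right)} + P{\left(79 \right)}} = \frac{1}{\left(51 - 2434\right) - 2338} = \frac{1}{-2383 - 2338} = \frac{1}{-4721} = - \frac{1}{4721}$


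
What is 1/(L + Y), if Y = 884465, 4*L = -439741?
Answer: 4/3098119 ≈ 1.2911e-6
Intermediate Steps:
L = -439741/4 (L = (¼)*(-439741) = -439741/4 ≈ -1.0994e+5)
1/(L + Y) = 1/(-439741/4 + 884465) = 1/(3098119/4) = 4/3098119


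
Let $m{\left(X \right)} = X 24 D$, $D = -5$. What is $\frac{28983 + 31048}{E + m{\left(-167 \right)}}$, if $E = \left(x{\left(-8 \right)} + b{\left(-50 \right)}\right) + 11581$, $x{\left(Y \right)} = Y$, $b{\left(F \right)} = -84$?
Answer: $\frac{60031}{31529} \approx 1.904$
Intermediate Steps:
$m{\left(X \right)} = - 120 X$ ($m{\left(X \right)} = X 24 \left(-5\right) = 24 X \left(-5\right) = - 120 X$)
$E = 11489$ ($E = \left(-8 - 84\right) + 11581 = -92 + 11581 = 11489$)
$\frac{28983 + 31048}{E + m{\left(-167 \right)}} = \frac{28983 + 31048}{11489 - -20040} = \frac{60031}{11489 + 20040} = \frac{60031}{31529}$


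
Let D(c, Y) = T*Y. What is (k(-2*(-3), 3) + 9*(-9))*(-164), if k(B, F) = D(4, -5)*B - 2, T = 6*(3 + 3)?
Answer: 190732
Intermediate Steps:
T = 36 (T = 6*6 = 36)
D(c, Y) = 36*Y
k(B, F) = -2 - 180*B (k(B, F) = (36*(-5))*B - 2 = -180*B - 2 = -2 - 180*B)
(k(-2*(-3), 3) + 9*(-9))*(-164) = ((-2 - (-360)*(-3)) + 9*(-9))*(-164) = ((-2 - 180*6) - 81)*(-164) = ((-2 - 1080) - 81)*(-164) = (-1082 - 81)*(-164) = -1163*(-164) = 190732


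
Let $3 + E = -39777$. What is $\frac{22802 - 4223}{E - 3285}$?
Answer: $- \frac{563}{1305} \approx -0.43142$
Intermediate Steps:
$E = -39780$ ($E = -3 - 39777 = -39780$)
$\frac{22802 - 4223}{E - 3285} = \frac{22802 - 4223}{-39780 - 3285} = \frac{18579}{-43065} = 18579 \left(- \frac{1}{43065}\right) = - \frac{563}{1305}$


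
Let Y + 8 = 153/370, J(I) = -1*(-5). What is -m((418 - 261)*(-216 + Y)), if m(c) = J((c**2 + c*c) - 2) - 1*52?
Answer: 47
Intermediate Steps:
J(I) = 5
Y = -2807/370 (Y = -8 + 153/370 = -2807/370 ≈ -7.5865)
m(c) = -47 (m(c) = 5 - 1*52 = 5 - 52 = -47)
-m((418 - 261)*(-216 + Y)) = -1*(-47) = 47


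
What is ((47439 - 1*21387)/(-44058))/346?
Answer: -2171/1270339 ≈ -0.0017090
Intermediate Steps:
((47439 - 1*21387)/(-44058))/346 = ((47439 - 21387)*(-1/44058))*(1/346) = (26052*(-1/44058))*(1/346) = -4342/7343*1/346 = -2171/1270339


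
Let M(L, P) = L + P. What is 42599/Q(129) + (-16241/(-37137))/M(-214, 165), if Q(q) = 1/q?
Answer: 9999816060982/1819713 ≈ 5.4953e+6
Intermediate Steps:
42599/Q(129) + (-16241/(-37137))/M(-214, 165) = 42599/(1/129) + (-16241/(-37137))/(-214 + 165) = 42599/(1/129) - 16241*(-1/37137)/(-49) = 42599*129 + (16241/37137)*(-1/49) = 5495271 - 16241/1819713 = 9999816060982/1819713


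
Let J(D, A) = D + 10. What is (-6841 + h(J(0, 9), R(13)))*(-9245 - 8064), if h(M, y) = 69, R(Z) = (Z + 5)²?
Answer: 117216548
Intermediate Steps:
J(D, A) = 10 + D
R(Z) = (5 + Z)²
(-6841 + h(J(0, 9), R(13)))*(-9245 - 8064) = (-6841 + 69)*(-9245 - 8064) = -6772*(-17309) = 117216548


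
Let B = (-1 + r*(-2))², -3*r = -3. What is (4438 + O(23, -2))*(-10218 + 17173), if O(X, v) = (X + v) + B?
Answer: 31074940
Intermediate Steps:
r = 1 (r = -⅓*(-3) = 1)
B = 9 (B = (-1 + 1*(-2))² = (-1 - 2)² = (-3)² = 9)
O(X, v) = 9 + X + v (O(X, v) = (X + v) + 9 = 9 + X + v)
(4438 + O(23, -2))*(-10218 + 17173) = (4438 + (9 + 23 - 2))*(-10218 + 17173) = (4438 + 30)*6955 = 4468*6955 = 31074940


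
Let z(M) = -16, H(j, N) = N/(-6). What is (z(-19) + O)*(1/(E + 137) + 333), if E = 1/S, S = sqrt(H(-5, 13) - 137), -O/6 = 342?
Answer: -10792748662784/15672121 - 2068*I*sqrt(5010)/15672121 ≈ -6.8866e+5 - 0.0093399*I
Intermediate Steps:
O = -2052 (O = -6*342 = -2052)
H(j, N) = -N/6 (H(j, N) = N*(-1/6) = -N/6)
S = I*sqrt(5010)/6 (S = sqrt(-1/6*13 - 137) = sqrt(-13/6 - 137) = sqrt(-835/6) = I*sqrt(5010)/6 ≈ 11.797*I)
E = -I*sqrt(5010)/835 (E = 1/(I*sqrt(5010)/6) = -I*sqrt(5010)/835 ≈ -0.084768*I)
(z(-19) + O)*(1/(E + 137) + 333) = (-16 - 2052)*(1/(-I*sqrt(5010)/835 + 137) + 333) = -2068*(1/(137 - I*sqrt(5010)/835) + 333) = -2068*(333 + 1/(137 - I*sqrt(5010)/835)) = -688644 - 2068/(137 - I*sqrt(5010)/835)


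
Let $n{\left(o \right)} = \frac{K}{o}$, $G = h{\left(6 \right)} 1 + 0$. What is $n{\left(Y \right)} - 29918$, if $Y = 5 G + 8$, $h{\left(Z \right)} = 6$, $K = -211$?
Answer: $- \frac{1137095}{38} \approx -29924.0$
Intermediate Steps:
$G = 6$ ($G = 6 \cdot 1 + 0 = 6 + 0 = 6$)
$Y = 38$ ($Y = 5 \cdot 6 + 8 = 30 + 8 = 38$)
$n{\left(o \right)} = - \frac{211}{o}$
$n{\left(Y \right)} - 29918 = - \frac{211}{38} - 29918 = - \frac{1137095}{38}$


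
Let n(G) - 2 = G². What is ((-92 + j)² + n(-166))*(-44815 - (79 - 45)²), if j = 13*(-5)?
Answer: -2400007997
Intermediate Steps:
j = -65
n(G) = 2 + G²
((-92 + j)² + n(-166))*(-44815 - (79 - 45)²) = ((-92 - 65)² + (2 + (-166)²))*(-44815 - (79 - 45)²) = ((-157)² + (2 + 27556))*(-44815 - 1*34²) = (24649 + 27558)*(-44815 - 1*1156) = 52207*(-44815 - 1156) = 52207*(-45971) = -2400007997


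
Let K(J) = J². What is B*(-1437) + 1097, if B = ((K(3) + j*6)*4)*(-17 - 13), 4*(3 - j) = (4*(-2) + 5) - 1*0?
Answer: 5432957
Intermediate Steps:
j = 15/4 (j = 3 - ((4*(-2) + 5) - 1*0)/4 = 3 - ((-8 + 5) + 0)/4 = 3 - (-3 + 0)/4 = 3 - ¼*(-3) = 3 + ¾ = 15/4 ≈ 3.7500)
B = -3780 (B = ((3² + (15/4)*6)*4)*(-17 - 13) = ((9 + 45/2)*4)*(-30) = ((63/2)*4)*(-30) = 126*(-30) = -3780)
B*(-1437) + 1097 = -3780*(-1437) + 1097 = 5431860 + 1097 = 5432957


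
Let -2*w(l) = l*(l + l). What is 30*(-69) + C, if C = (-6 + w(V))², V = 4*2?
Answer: 2830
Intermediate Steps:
V = 8
w(l) = -l² (w(l) = -l*(l + l)/2 = -l*2*l/2 = -l²)
C = 4900 (C = (-6 - 1*8²)² = (-6 - 1*64)² = (-6 - 64)² = (-70)² = 4900)
30*(-69) + C = 30*(-69) + 4900 = -2070 + 4900 = 2830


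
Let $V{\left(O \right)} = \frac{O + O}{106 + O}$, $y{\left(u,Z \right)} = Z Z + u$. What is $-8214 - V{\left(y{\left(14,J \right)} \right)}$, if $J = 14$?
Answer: $- \frac{649011}{79} \approx -8215.3$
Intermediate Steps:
$y{\left(u,Z \right)} = u + Z^{2}$ ($y{\left(u,Z \right)} = Z^{2} + u = u + Z^{2}$)
$V{\left(O \right)} = \frac{2 O}{106 + O}$
$-8214 - V{\left(y{\left(14,J \right)} \right)} = -8214 - \frac{2 \left(14 + 14^{2}\right)}{106 + \left(14 + 14^{2}\right)} = -8214 - \frac{2 \left(14 + 196\right)}{106 + \left(14 + 196\right)} = -8214 - 2 \cdot 210 \frac{1}{106 + 210} = -8214 - 2 \cdot 210 \cdot \frac{1}{316} = -8214 - \frac{105}{79} = - \frac{649011}{79}$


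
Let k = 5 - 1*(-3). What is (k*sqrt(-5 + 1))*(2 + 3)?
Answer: 80*I ≈ 80.0*I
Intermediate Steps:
k = 8 (k = 5 + 3 = 8)
(k*sqrt(-5 + 1))*(2 + 3) = (8*sqrt(-5 + 1))*(2 + 3) = (8*sqrt(-4))*5 = (8*(2*I))*5 = (16*I)*5 = 80*I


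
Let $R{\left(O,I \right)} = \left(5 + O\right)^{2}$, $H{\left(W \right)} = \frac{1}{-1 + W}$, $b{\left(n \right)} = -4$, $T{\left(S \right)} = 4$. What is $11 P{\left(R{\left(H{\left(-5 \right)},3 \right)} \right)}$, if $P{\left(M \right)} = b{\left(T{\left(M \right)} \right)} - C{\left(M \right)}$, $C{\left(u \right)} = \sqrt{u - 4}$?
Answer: $-44 - \frac{11 \sqrt{697}}{6} \approx -92.401$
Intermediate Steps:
$C{\left(u \right)} = \sqrt{-4 + u}$
$P{\left(M \right)} = -4 - \sqrt{-4 + M}$
$11 P{\left(R{\left(H{\left(-5 \right)},3 \right)} \right)} = 11 \left(-4 - \sqrt{-4 + \left(5 + \frac{1}{-1 - 5}\right)^{2}}\right) = 11 \left(-4 - \sqrt{-4 + \left(5 + \frac{1}{-6}\right)^{2}}\right) = 11 \left(-4 - \sqrt{-4 + \left(5 - \frac{1}{6}\right)^{2}}\right) = 11 \left(-4 - \sqrt{-4 + \left(\frac{29}{6}\right)^{2}}\right) = 11 \left(-4 - \sqrt{-4 + \frac{841}{36}}\right) = 11 \left(-4 - \sqrt{\frac{697}{36}}\right) = 11 \left(-4 - \frac{\sqrt{697}}{6}\right) = -44 - \frac{11 \sqrt{697}}{6}$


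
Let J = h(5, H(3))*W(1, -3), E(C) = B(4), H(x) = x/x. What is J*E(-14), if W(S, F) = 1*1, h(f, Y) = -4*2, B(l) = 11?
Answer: -88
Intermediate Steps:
H(x) = 1
E(C) = 11
h(f, Y) = -8
W(S, F) = 1
J = -8 (J = -8*1 = -8)
J*E(-14) = -8*11 = -88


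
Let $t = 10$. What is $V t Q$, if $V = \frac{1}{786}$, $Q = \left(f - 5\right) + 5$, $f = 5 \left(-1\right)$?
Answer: $- \frac{25}{393} \approx -0.063613$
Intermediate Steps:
$f = -5$
$Q = -5$ ($Q = \left(-5 - 5\right) + 5 = -10 + 5 = -5$)
$V = \frac{1}{786} \approx 0.0012723$
$V t Q = \frac{10 \left(-5\right)}{786} = \frac{1}{786} \left(-50\right) = - \frac{25}{393}$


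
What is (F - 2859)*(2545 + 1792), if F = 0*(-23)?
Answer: -12399483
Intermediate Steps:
F = 0
(F - 2859)*(2545 + 1792) = (0 - 2859)*(2545 + 1792) = -2859*4337 = -12399483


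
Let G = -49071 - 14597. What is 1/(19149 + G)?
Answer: -1/44519 ≈ -2.2462e-5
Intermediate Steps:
G = -63668
1/(19149 + G) = 1/(19149 - 63668) = 1/(-44519) = -1/44519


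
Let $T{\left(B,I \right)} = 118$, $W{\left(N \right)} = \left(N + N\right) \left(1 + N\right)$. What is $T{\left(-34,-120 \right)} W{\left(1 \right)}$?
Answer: $472$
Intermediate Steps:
$W{\left(N \right)} = 2 N \left(1 + N\right)$
$T{\left(-34,-120 \right)} W{\left(1 \right)} = 118 \cdot 2 \cdot 1 \left(1 + 1\right) = 118 \cdot 2 \cdot 1 \cdot 2 = 118 \cdot 4 = 472$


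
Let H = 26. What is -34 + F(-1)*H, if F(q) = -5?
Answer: -164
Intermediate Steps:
-34 + F(-1)*H = -34 - 5*26 = -34 - 130 = -164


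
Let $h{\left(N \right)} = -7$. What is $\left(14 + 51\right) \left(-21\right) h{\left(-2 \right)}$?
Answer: $9555$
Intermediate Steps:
$\left(14 + 51\right) \left(-21\right) h{\left(-2 \right)} = \left(14 + 51\right) \left(-21\right) \left(-7\right) = 65 \left(-21\right) \left(-7\right) = \left(-1365\right) \left(-7\right) = 9555$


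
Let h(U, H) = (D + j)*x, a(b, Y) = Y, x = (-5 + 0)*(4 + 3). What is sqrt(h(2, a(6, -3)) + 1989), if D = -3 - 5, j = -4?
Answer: sqrt(2409) ≈ 49.082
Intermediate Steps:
D = -8
x = -35 (x = -5*7 = -35)
h(U, H) = 420 (h(U, H) = (-8 - 4)*(-35) = -12*(-35) = 420)
sqrt(h(2, a(6, -3)) + 1989) = sqrt(420 + 1989) = sqrt(2409)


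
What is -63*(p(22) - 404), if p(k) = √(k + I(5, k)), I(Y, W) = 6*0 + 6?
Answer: 25452 - 126*√7 ≈ 25119.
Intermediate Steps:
I(Y, W) = 6 (I(Y, W) = 0 + 6 = 6)
p(k) = √(6 + k) (p(k) = √(k + 6) = √(6 + k))
-63*(p(22) - 404) = -63*(√(6 + 22) - 404) = -63*(√28 - 404) = -63*(2*√7 - 404) = -63*(-404 + 2*√7) = 25452 - 126*√7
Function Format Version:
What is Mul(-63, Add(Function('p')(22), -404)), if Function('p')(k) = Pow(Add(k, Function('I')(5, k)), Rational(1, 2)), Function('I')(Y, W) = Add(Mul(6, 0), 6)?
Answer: Add(25452, Mul(-126, Pow(7, Rational(1, 2)))) ≈ 25119.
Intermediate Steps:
Function('I')(Y, W) = 6 (Function('I')(Y, W) = Add(0, 6) = 6)
Function('p')(k) = Pow(Add(6, k), Rational(1, 2)) (Function('p')(k) = Pow(Add(k, 6), Rational(1, 2)) = Pow(Add(6, k), Rational(1, 2)))
Mul(-63, Add(Function('p')(22), -404)) = Mul(-63, Add(Pow(Add(6, 22), Rational(1, 2)), -404)) = Mul(-63, Add(Pow(28, Rational(1, 2)), -404)) = Mul(-63, Add(Mul(2, Pow(7, Rational(1, 2))), -404)) = Mul(-63, Add(-404, Mul(2, Pow(7, Rational(1, 2))))) = Add(25452, Mul(-126, Pow(7, Rational(1, 2))))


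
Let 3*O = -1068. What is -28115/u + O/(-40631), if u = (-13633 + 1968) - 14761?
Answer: 1151748221/1073714806 ≈ 1.0727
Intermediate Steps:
O = -356 (O = (⅓)*(-1068) = -356)
u = -26426 (u = -11665 - 14761 = -26426)
-28115/u + O/(-40631) = -28115/(-26426) - 356/(-40631) = -28115*(-1/26426) - 356*(-1/40631) = 28115/26426 + 356/40631 = 1151748221/1073714806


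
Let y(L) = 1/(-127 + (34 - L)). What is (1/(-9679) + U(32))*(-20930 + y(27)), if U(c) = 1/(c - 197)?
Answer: 6181050061/47911050 ≈ 129.01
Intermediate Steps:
U(c) = 1/(-197 + c)
y(L) = 1/(-93 - L)
(1/(-9679) + U(32))*(-20930 + y(27)) = (1/(-9679) + 1/(-197 + 32))*(-20930 - 1/(93 + 27)) = (-1/9679 + 1/(-165))*(-20930 - 1/120) = (-1/9679 - 1/165)*(-20930 - 1*1/120) = -9844*(-20930 - 1/120)/1597035 = -9844/1597035*(-2511601/120) = 6181050061/47911050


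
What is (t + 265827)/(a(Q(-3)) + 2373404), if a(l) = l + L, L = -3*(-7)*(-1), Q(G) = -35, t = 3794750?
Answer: 4060577/2373348 ≈ 1.7109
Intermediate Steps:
L = -21 (L = 21*(-1) = -21)
a(l) = -21 + l (a(l) = l - 21 = -21 + l)
(t + 265827)/(a(Q(-3)) + 2373404) = (3794750 + 265827)/((-21 - 35) + 2373404) = 4060577/(-56 + 2373404) = 4060577/2373348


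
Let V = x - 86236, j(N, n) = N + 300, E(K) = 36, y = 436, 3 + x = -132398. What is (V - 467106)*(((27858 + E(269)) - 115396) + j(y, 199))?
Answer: 59499177138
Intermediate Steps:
x = -132401 (x = -3 - 132398 = -132401)
j(N, n) = 300 + N
V = -218637 (V = -132401 - 86236 = -218637)
(V - 467106)*(((27858 + E(269)) - 115396) + j(y, 199)) = (-218637 - 467106)*(((27858 + 36) - 115396) + (300 + 436)) = -685743*((27894 - 115396) + 736) = -685743*(-87502 + 736) = -685743*(-86766) = 59499177138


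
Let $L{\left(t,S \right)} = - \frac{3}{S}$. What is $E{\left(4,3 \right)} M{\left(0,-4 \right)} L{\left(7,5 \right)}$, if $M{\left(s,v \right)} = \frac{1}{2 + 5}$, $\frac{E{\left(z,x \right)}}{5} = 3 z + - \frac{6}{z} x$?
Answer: $- \frac{45}{14} \approx -3.2143$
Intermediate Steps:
$E{\left(z,x \right)} = 15 z - \frac{30 x}{z}$ ($E{\left(z,x \right)} = 5 \left(3 z + - \frac{6}{z} x\right) = 5 \left(3 z - \frac{6 x}{z}\right) = 15 z - \frac{30 x}{z}$)
$M{\left(s,v \right)} = \frac{1}{7}$
$E{\left(4,3 \right)} M{\left(0,-4 \right)} L{\left(7,5 \right)} = \left(15 \cdot 4 - \frac{90}{4}\right) \frac{1}{7} \left(- \frac{3}{5}\right) = \left(60 - 90 \cdot \frac{1}{4}\right) \frac{1}{7} \left(\left(-3\right) \frac{1}{5}\right) = \left(60 - \frac{45}{2}\right) \frac{1}{7} \left(- \frac{3}{5}\right) = \frac{75}{2} \cdot \frac{1}{7} \left(- \frac{3}{5}\right) = \frac{75}{14} \left(- \frac{3}{5}\right) = - \frac{45}{14}$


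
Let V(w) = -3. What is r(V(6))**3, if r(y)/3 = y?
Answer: -729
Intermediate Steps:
r(y) = 3*y
r(V(6))**3 = (3*(-3))**3 = (-9)**3 = -729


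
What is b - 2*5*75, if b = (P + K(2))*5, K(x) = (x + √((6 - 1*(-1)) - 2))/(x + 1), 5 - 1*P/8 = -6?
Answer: -920/3 + 5*√5/3 ≈ -302.94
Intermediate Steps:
P = 88 (P = 40 - 8*(-6) = 40 + 48 = 88)
K(x) = (x + √5)/(1 + x) (K(x) = (x + √((6 + 1) - 2))/(1 + x) = (x + √(7 - 2))/(1 + x) = (x + √5)/(1 + x))
b = 1330/3 + 5*√5/3 (b = (88 + (2 + √5)/(1 + 2))*5 = (88 + (2 + √5)/3)*5 = (88 + (⅔ + √5/3))*5 = (266/3 + √5/3)*5 = 1330/3 + 5*√5/3 ≈ 447.06)
b - 2*5*75 = (1330/3 + 5*√5/3) - 2*5*75 = (1330/3 + 5*√5/3) - 10*75 = (1330/3 + 5*√5/3) - 750 = -920/3 + 5*√5/3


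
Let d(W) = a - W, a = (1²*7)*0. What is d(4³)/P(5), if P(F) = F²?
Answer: -64/25 ≈ -2.5600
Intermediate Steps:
a = 0 (a = (1*7)*0 = 7*0 = 0)
d(W) = -W (d(W) = 0 - W = -W)
d(4³)/P(5) = (-1*4³)/(5²) = -1*64/25 = -64*1/25 = -64/25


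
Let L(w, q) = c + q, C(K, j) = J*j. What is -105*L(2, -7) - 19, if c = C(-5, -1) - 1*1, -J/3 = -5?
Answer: 2396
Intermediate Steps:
J = 15 (J = -3*(-5) = 15)
C(K, j) = 15*j
c = -16 (c = 15*(-1) - 1*1 = -15 - 1 = -16)
L(w, q) = -16 + q
-105*L(2, -7) - 19 = -105*(-16 - 7) - 19 = -105*(-23) - 19 = 2415 - 19 = 2396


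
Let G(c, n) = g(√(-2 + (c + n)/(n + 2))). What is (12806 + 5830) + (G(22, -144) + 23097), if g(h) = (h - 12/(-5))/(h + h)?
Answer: 83467/2 - 2*I*√71/15 ≈ 41734.0 - 1.1235*I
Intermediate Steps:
g(h) = (12/5 + h)/(2*h) (g(h) = (h - 12*(-⅕))/((2*h)) = (h + 12/5)*(1/(2*h)) = (12/5 + h)*(1/(2*h)) = (12/5 + h)/(2*h))
G(c, n) = (12 + 5*√(-2 + (c + n)/(2 + n)))/(10*√(-2 + (c + n)/(2 + n))) (G(c, n) = (12 + 5*√(-2 + (c + n)/(n + 2)))/(10*(√(-2 + (c + n)/(n + 2)))) = (12 + 5*√(-2 + (c + n)/(2 + n)))/(10*(√(-2 + (c + n)/(2 + n)))) = (12 + 5*√(-2 + (c + n)/(2 + n)))/(10*√(-2 + (c + n)/(2 + n))))
(12806 + 5830) + (G(22, -144) + 23097) = (12806 + 5830) + ((½ + 6/(5*√(-4/(2 - 144) + 22/(2 - 144) - 1*(-144)/(2 - 144)))) + 23097) = 18636 + ((½ + 6/(5*√(-4/(-142) + 22/(-142) - 1*(-144)/(-142)))) + 23097) = 18636 + ((½ + 6/(5*√(-4*(-1/142) + 22*(-1/142) - 1*(-144)*(-1/142)))) + 23097) = 18636 + ((½ + 6/(5*√(2/71 - 11/71 - 72/71))) + 23097) = 18636 + ((½ + 6/(5*√(-81/71))) + 23097) = 18636 + ((½ + 6*(-I*√71/9)/5) + 23097) = 18636 + ((½ - 2*I*√71/15) + 23097) = 18636 + (46195/2 - 2*I*√71/15) = 83467/2 - 2*I*√71/15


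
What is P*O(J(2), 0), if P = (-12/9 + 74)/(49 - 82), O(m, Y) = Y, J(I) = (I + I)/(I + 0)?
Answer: 0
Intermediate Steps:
J(I) = 2 (J(I) = (2*I)/I = 2)
P = -218/99 (P = (-12*1/9 + 74)/(-33) = (-4/3 + 74)*(-1/33) = (218/3)*(-1/33) = -218/99 ≈ -2.2020)
P*O(J(2), 0) = -218/99*0 = 0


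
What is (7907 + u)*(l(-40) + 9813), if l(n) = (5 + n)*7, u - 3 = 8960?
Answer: 161412160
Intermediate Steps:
u = 8963 (u = 3 + 8960 = 8963)
l(n) = 35 + 7*n
(7907 + u)*(l(-40) + 9813) = (7907 + 8963)*((35 + 7*(-40)) + 9813) = 16870*((35 - 280) + 9813) = 16870*(-245 + 9813) = 16870*9568 = 161412160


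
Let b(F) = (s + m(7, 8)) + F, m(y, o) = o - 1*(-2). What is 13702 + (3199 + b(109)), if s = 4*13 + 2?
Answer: 17074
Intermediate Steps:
m(y, o) = 2 + o (m(y, o) = o + 2 = 2 + o)
s = 54 (s = 52 + 2 = 54)
b(F) = 64 + F (b(F) = (54 + (2 + 8)) + F = (54 + 10) + F = 64 + F)
13702 + (3199 + b(109)) = 13702 + (3199 + (64 + 109)) = 13702 + (3199 + 173) = 13702 + 3372 = 17074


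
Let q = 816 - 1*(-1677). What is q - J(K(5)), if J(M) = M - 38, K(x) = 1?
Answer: 2530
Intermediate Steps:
J(M) = -38 + M
q = 2493 (q = 816 + 1677 = 2493)
q - J(K(5)) = 2493 - (-38 + 1) = 2493 - 1*(-37) = 2493 + 37 = 2530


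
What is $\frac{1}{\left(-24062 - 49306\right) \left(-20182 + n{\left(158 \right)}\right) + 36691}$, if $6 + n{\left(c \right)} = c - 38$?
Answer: $\frac{1}{1472385715} \approx 6.7917 \cdot 10^{-10}$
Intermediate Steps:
$n{\left(c \right)} = -44 + c$ ($n{\left(c \right)} = -6 + \left(c - 38\right) = -6 + \left(-38 + c\right) = -44 + c$)
$\frac{1}{\left(-24062 - 49306\right) \left(-20182 + n{\left(158 \right)}\right) + 36691} = \frac{1}{\left(-24062 - 49306\right) \left(-20182 + \left(-44 + 158\right)\right) + 36691} = \frac{1}{- 73368 \left(-20182 + 114\right) + 36691} = \frac{1}{\left(-73368\right) \left(-20068\right) + 36691} = \frac{1}{1472349024 + 36691} = \frac{1}{1472385715}$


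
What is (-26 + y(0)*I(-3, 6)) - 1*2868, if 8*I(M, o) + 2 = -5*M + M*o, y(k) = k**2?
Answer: -2894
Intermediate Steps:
I(M, o) = -1/4 - 5*M/8 + M*o/8 (I(M, o) = -1/4 + (-5*M + M*o)/8 = -1/4 + (-5*M/8 + M*o/8) = -1/4 - 5*M/8 + M*o/8)
(-26 + y(0)*I(-3, 6)) - 1*2868 = (-26 + 0**2*(-1/4 - 5/8*(-3) + (1/8)*(-3)*6)) - 1*2868 = (-26 + 0*(-1/4 + 15/8 - 9/4)) - 2868 = (-26 + 0*(-5/8)) - 2868 = (-26 + 0) - 2868 = -26 - 2868 = -2894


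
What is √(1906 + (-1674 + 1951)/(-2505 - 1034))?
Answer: √23870756723/3539 ≈ 43.657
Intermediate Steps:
√(1906 + (-1674 + 1951)/(-2505 - 1034)) = √(1906 + 277/(-3539)) = √(1906 + 277*(-1/3539)) = √(1906 - 277/3539) = √(6745057/3539) = √23870756723/3539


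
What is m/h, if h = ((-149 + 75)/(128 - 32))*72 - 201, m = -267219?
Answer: 19794/19 ≈ 1041.8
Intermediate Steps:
h = -513/2 (h = -74/96*72 - 201 = -74*1/96*72 - 201 = -37/48*72 - 201 = -111/2 - 201 = -513/2 ≈ -256.50)
m/h = -267219/(-513/2) = -267219*(-2/513) = 19794/19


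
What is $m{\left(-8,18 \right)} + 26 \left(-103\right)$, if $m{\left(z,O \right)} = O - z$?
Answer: $-2652$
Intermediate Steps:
$m{\left(-8,18 \right)} + 26 \left(-103\right) = \left(18 - -8\right) + 26 \left(-103\right) = \left(18 + 8\right) - 2678 = 26 - 2678 = -2652$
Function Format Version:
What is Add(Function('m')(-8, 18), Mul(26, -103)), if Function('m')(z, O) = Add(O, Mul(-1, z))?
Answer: -2652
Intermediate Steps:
Add(Function('m')(-8, 18), Mul(26, -103)) = Add(Add(18, Mul(-1, -8)), Mul(26, -103)) = Add(Add(18, 8), -2678) = Add(26, -2678) = -2652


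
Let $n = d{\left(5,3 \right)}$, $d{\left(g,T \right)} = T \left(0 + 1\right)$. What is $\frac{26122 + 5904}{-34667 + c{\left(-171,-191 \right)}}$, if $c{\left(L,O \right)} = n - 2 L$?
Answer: $- \frac{16013}{17161} \approx -0.9331$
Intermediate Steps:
$d{\left(g,T \right)} = T$ ($d{\left(g,T \right)} = T 1 = T$)
$n = 3$
$c{\left(L,O \right)} = 3 - 2 L$
$\frac{26122 + 5904}{-34667 + c{\left(-171,-191 \right)}} = \frac{26122 + 5904}{-34667 + \left(3 - -342\right)} = \frac{32026}{-34667 + \left(3 + 342\right)} = \frac{32026}{-34667 + 345} = \frac{32026}{-34322} = 32026 \left(- \frac{1}{34322}\right) = - \frac{16013}{17161}$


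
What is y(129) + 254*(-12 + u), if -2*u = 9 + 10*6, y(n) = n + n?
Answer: -11553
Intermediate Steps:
y(n) = 2*n
u = -69/2 (u = -(9 + 10*6)/2 = -(9 + 60)/2 = -½*69 = -69/2 ≈ -34.500)
y(129) + 254*(-12 + u) = 2*129 + 254*(-12 - 69/2) = 258 + 254*(-93/2) = 258 - 11811 = -11553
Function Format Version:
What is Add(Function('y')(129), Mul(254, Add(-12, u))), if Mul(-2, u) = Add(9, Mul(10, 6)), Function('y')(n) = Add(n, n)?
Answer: -11553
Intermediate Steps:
Function('y')(n) = Mul(2, n)
u = Rational(-69, 2) (u = Mul(Rational(-1, 2), Add(9, Mul(10, 6))) = Mul(Rational(-1, 2), Add(9, 60)) = Mul(Rational(-1, 2), 69) = Rational(-69, 2) ≈ -34.500)
Add(Function('y')(129), Mul(254, Add(-12, u))) = Add(Mul(2, 129), Mul(254, Add(-12, Rational(-69, 2)))) = Add(258, Mul(254, Rational(-93, 2))) = Add(258, -11811) = -11553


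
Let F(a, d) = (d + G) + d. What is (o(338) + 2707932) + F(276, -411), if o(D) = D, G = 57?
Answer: 2707505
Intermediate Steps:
F(a, d) = 57 + 2*d (F(a, d) = (d + 57) + d = (57 + d) + d = 57 + 2*d)
(o(338) + 2707932) + F(276, -411) = (338 + 2707932) + (57 + 2*(-411)) = 2708270 + (57 - 822) = 2708270 - 765 = 2707505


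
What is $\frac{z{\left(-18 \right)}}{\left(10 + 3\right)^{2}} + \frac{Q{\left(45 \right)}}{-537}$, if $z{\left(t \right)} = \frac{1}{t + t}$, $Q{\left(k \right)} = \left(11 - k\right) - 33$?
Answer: $\frac{135697}{1089036} \approx 0.1246$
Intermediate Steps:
$Q{\left(k \right)} = -22 - k$ ($Q{\left(k \right)} = \left(11 - k\right) - 33 = -22 - k$)
$z{\left(t \right)} = \frac{1}{2 t}$
$\frac{z{\left(-18 \right)}}{\left(10 + 3\right)^{2}} + \frac{Q{\left(45 \right)}}{-537} = \frac{\frac{1}{2} \frac{1}{-18}}{\left(10 + 3\right)^{2}} + \frac{-22 - 45}{-537} = \frac{\frac{1}{2} \left(- \frac{1}{18}\right)}{13^{2}} + \left(-22 - 45\right) \left(- \frac{1}{537}\right) = - \frac{1}{36 \cdot 169} - - \frac{67}{537} = \left(- \frac{1}{36}\right) \frac{1}{169} + \frac{67}{537} = - \frac{1}{6084} + \frac{67}{537} = \frac{135697}{1089036}$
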